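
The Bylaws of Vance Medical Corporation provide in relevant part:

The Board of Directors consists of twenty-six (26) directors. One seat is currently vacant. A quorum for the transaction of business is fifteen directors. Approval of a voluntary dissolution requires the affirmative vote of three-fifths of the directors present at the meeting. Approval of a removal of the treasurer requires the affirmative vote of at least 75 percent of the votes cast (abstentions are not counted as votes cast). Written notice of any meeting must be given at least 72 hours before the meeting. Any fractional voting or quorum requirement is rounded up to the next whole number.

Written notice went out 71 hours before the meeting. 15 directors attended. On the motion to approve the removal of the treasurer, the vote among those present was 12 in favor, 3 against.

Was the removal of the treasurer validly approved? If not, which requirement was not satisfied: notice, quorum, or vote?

Notice: 71 hours given; 72 required (71 < 72). Not satisfied.
Quorum: 15 present; quorum is 15. Satisfied.
Vote: the removal of the treasurer requires three-fourths of the votes cast (15). 3/4 of 15 = 11.25, rounded up to 12, so 12 affirmative votes are needed; 12 voted in favor. Satisfied.

Invalid — notice requirement not satisfied.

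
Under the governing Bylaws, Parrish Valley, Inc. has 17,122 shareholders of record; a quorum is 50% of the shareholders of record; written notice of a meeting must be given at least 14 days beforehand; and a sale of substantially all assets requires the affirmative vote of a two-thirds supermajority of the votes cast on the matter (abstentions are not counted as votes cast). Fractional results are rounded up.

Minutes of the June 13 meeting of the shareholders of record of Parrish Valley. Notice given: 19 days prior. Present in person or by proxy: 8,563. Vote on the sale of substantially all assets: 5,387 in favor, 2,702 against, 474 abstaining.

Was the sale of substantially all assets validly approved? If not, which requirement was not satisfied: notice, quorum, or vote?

Invalid — vote requirement not satisfied.

Notice: 19 days given; 14 required. Satisfied.
Quorum: 50% of 17,122 = 8,561; 8,563 present. Satisfied.
Vote: requires two-thirds of the votes cast (8,563 − 474 abstaining = 8,089); 2/3 of 8089 = 5392.67, rounded up to 5393, so 5,393 needed; 5,387 in favor. Not satisfied.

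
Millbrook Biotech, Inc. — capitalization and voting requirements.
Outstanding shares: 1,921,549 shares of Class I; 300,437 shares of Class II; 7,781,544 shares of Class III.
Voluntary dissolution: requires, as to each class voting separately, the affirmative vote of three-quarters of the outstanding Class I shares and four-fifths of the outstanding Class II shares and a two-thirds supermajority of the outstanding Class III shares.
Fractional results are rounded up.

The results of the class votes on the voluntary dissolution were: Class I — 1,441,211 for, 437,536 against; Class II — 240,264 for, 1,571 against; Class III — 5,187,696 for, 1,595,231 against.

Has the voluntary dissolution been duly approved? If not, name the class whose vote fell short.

Class I: 3/4 of 1921549 = 1441161.75, rounded up to 1441162; 1,441,162 required, 1,441,211 in favor — approved.
Class II: 4/5 of 300437 = 240349.60, rounded up to 240350; 240,350 required, 240,264 in favor — not approved.
Class III: 2/3 of 7781544 = 5187696; 5,187,696 required, 5,187,696 in favor — approved.

Not approved — the Class II shares did not give the required vote.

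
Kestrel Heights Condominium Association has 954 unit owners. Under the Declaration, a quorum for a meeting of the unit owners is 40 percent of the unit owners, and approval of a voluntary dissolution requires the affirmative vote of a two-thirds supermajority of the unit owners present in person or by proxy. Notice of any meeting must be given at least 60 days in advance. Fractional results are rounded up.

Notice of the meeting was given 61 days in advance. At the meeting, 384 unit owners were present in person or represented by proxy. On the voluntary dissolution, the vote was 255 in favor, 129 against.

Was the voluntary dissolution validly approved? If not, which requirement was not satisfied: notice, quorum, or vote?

Invalid — vote requirement not satisfied.

Notice: 61 days given; 60 required. Satisfied.
Quorum: 40% of 954 = 381.60, rounded up to 382; 384 present. Satisfied.
Vote: requires two-thirds of those present (384); 2/3 of 384 = 256, so 256 needed; 255 in favor. Not satisfied.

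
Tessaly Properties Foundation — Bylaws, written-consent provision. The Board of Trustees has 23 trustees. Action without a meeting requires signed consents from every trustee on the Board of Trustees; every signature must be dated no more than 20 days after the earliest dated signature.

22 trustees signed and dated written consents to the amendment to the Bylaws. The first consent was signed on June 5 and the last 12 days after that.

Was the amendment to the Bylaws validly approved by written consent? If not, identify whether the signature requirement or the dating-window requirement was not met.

Signatures required: every one of 23 — unanimous means all 23, so 23 needed; 22 signed. Insufficient.
Dating window: the latest signature is 12 days after the earliest; the limit is 20 days. Within the window.

Not effective — insufficient signatures.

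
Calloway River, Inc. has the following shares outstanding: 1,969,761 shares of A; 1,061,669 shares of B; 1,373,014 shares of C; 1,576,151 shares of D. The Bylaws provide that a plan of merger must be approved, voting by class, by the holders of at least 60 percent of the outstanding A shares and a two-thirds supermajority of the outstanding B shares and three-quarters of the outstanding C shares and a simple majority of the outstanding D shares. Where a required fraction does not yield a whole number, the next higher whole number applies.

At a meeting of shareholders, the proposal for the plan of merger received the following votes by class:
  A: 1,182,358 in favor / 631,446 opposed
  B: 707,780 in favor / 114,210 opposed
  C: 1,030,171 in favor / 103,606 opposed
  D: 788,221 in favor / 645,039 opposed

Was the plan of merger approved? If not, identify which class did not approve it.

A: 3/5 of 1969761 = 1181856.60, rounded up to 1181857; 1,181,857 required, 1,182,358 in favor — approved.
B: 2/3 of 1061669 = 707779.33, rounded up to 707780; 707,780 required, 707,780 in favor — approved.
C: 3/4 of 1373014 = 1029760.50, rounded up to 1029761; 1,029,761 required, 1,030,171 in favor — approved.
D: a majority of 1576151 is 788076; 788,076 required, 788,221 in favor — approved.

Approved — every class gave the required vote.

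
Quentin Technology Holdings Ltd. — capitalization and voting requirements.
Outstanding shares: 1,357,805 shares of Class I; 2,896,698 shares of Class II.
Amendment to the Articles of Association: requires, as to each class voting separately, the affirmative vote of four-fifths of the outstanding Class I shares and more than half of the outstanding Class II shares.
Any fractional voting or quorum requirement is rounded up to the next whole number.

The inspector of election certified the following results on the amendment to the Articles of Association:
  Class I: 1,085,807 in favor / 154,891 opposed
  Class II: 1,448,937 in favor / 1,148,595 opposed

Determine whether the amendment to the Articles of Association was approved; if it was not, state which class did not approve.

Not approved — the Class I shares did not give the required vote.

Class I: 4/5 of 1357805 = 1086244; 1,086,244 required, 1,085,807 in favor — not approved.
Class II: a majority of 2896698 is 1448350; 1,448,350 required, 1,448,937 in favor — approved.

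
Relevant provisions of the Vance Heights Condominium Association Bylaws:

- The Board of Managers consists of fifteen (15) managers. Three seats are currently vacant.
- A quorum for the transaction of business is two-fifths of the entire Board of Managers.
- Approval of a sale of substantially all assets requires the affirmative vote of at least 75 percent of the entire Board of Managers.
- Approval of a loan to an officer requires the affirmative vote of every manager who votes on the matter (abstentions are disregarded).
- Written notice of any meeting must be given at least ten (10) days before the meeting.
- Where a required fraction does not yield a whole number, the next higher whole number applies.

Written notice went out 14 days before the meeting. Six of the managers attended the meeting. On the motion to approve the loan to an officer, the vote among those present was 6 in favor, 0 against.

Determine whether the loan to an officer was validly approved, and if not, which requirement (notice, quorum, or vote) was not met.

Notice: 14 days given; 10 required (14 ≥ 10). Satisfied.
Quorum: 6 present; quorum is 6. Satisfied.
Vote: the loan to an officer requires the unanimous vote of the votes cast (6). Unanimous means all 6, so 6 affirmative votes are needed; 6 voted in favor. Satisfied.

Valid — all requirements satisfied.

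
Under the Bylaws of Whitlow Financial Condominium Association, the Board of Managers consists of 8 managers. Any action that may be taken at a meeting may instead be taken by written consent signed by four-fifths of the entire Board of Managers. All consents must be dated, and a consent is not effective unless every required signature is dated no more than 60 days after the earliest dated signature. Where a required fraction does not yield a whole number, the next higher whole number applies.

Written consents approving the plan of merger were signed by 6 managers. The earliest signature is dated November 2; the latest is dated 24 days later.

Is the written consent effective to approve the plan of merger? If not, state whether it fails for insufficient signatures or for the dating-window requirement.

Signatures required: four-fifths of 8 — 4/5 of 8 = 6.40, rounded up to 7, so 7 needed; 6 signed. Insufficient.
Dating window: the latest signature is 24 days after the earliest; the limit is 60 days. Within the window.

Not effective — insufficient signatures.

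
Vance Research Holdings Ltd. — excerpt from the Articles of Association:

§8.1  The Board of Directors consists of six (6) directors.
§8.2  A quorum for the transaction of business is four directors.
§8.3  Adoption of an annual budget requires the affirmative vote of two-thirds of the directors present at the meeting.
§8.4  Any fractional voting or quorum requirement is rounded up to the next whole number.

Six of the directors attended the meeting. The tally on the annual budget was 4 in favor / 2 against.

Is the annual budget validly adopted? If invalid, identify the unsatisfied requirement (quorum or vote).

Valid — all requirements satisfied.

Quorum: 6 present; quorum is 4. Satisfied.
Vote: the annual budget requires two-thirds of the directors present (6). 2/3 of 6 = 4, so 4 affirmative votes are needed; 4 voted in favor. Satisfied.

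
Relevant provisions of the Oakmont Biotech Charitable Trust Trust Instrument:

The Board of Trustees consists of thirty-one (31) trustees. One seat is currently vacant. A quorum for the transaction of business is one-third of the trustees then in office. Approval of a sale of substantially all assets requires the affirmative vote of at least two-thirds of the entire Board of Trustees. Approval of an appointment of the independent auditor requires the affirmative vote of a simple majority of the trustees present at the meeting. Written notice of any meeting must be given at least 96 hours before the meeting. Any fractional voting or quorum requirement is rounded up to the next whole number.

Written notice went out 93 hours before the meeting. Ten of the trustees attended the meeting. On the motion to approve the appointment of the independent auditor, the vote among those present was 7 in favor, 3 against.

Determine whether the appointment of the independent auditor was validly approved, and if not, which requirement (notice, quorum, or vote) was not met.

Notice: 93 hours given; 96 required (93 < 96). Not satisfied.
Quorum: 10 present; quorum is 10. Satisfied.
Vote: the appointment of the independent auditor requires a majority of the trustees present (10). A majority of 10 is 6, so 6 affirmative votes are needed; 7 voted in favor. Satisfied.

Invalid — notice requirement not satisfied.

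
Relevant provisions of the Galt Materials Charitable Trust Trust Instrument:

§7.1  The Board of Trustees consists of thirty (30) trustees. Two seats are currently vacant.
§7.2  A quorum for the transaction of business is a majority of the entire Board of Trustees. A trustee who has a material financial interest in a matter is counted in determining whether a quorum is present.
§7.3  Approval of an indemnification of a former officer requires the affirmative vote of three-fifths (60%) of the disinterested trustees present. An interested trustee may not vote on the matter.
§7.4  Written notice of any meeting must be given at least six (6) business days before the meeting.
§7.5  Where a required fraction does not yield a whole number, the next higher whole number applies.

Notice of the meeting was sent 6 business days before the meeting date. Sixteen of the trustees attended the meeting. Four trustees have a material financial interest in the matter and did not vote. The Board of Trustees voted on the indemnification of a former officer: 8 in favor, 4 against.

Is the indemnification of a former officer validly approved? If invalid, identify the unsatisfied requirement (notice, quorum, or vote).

Notice: 6 business days given; 6 required (6 ≥ 6). Satisfied.
Quorum: 16 present (interested trustees count toward quorum); quorum is 16. Satisfied.
Vote: the indemnification of a former officer requires three-fifths of the disinterested trustees present (16 − 4 = 12). 3/5 of 12 = 7.20, rounded up to 8, so 8 affirmative votes are needed; 8 voted in favor. Satisfied.

Valid — all requirements satisfied.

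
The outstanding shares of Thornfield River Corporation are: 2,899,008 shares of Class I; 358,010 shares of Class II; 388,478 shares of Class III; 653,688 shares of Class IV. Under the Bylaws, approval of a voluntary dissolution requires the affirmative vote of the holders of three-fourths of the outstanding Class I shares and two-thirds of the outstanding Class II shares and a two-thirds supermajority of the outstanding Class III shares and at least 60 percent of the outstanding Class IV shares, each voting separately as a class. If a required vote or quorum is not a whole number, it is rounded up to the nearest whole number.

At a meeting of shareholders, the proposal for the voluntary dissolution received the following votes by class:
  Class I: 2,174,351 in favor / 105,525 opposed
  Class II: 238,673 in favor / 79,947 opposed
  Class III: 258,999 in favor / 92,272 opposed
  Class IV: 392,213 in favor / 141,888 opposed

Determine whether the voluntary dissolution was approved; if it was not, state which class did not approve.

Class I: 3/4 of 2899008 = 2174256; 2,174,256 required, 2,174,351 in favor — approved.
Class II: 2/3 of 358010 = 238673.33, rounded up to 238674; 238,674 required, 238,673 in favor — not approved.
Class III: 2/3 of 388478 = 258985.33, rounded up to 258986; 258,986 required, 258,999 in favor — approved.
Class IV: 3/5 of 653688 = 392212.80, rounded up to 392213; 392,213 required, 392,213 in favor — approved.

Not approved — the Class II shares did not give the required vote.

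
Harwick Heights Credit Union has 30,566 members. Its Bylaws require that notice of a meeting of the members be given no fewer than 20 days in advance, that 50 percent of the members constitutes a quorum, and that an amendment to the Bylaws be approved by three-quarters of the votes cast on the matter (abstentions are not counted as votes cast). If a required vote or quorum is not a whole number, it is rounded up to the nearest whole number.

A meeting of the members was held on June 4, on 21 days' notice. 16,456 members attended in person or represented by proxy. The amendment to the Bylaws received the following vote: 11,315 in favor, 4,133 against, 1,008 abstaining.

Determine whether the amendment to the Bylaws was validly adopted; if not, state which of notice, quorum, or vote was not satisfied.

Invalid — vote requirement not satisfied.

Notice: 21 days given; 20 required. Satisfied.
Quorum: 50% of 30,566 = 15,283; 16,456 present. Satisfied.
Vote: requires three-fourths of the votes cast (16,456 − 1,008 abstaining = 15,448); 3/4 of 15448 = 11586, so 11,586 needed; 11,315 in favor. Not satisfied.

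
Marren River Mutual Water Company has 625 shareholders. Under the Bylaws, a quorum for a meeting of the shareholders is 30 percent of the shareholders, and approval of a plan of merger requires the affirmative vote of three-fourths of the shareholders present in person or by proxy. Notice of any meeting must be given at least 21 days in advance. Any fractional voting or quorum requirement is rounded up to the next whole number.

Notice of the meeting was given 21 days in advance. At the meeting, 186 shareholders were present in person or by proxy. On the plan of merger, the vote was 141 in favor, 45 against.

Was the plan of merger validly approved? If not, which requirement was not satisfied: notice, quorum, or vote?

Notice: 21 days given; 21 required. Satisfied.
Quorum: 30% of 625 = 187.50, rounded up to 188; 186 present. Not satisfied.
Vote: requires three-fourths of those present (186); 3/4 of 186 = 139.50, rounded up to 140, so 140 needed; 141 in favor. Satisfied.

Invalid — quorum requirement not satisfied.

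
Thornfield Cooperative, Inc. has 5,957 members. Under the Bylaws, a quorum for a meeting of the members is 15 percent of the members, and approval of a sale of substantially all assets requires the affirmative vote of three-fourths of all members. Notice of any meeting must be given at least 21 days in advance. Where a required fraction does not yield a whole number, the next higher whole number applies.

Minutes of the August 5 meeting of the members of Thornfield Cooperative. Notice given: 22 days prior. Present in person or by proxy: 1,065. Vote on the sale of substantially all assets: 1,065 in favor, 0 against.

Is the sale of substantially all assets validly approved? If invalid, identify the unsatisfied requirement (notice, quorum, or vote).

Invalid — vote requirement not satisfied.

Notice: 22 days given; 21 required. Satisfied.
Quorum: 15% of 5,957 = 893.55, rounded up to 894; 1,065 present. Satisfied.
Vote: requires three-fourths of all members (5,957); 3/4 of 5957 = 4467.75, rounded up to 4468, so 4,468 needed; 1,065 in favor. Not satisfied.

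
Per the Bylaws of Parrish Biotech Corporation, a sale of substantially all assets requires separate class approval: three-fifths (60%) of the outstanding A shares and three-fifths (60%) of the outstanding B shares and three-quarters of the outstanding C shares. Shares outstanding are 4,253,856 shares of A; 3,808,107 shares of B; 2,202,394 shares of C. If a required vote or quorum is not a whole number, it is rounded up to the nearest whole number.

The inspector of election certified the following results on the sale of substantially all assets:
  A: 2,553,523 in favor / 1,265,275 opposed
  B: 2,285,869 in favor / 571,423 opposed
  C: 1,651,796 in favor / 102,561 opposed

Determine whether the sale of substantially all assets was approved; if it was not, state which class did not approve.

Approved — every class gave the required vote.

A: 3/5 of 4253856 = 2552313.60, rounded up to 2552314; 2,552,314 required, 2,553,523 in favor — approved.
B: 3/5 of 3808107 = 2284864.20, rounded up to 2284865; 2,284,865 required, 2,285,869 in favor — approved.
C: 3/4 of 2202394 = 1651795.50, rounded up to 1651796; 1,651,796 required, 1,651,796 in favor — approved.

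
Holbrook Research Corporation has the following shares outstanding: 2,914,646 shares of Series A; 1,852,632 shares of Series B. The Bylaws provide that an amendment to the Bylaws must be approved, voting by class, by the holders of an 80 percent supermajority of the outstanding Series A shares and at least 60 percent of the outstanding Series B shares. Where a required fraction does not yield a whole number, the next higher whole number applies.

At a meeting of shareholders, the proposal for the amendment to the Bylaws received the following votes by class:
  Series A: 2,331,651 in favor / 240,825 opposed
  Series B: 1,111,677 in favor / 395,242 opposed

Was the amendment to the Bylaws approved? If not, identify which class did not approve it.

Not approved — the Series A shares did not give the required vote.

Series A: 4/5 of 2914646 = 2331716.80, rounded up to 2331717; 2,331,717 required, 2,331,651 in favor — not approved.
Series B: 3/5 of 1852632 = 1111579.20, rounded up to 1111580; 1,111,580 required, 1,111,677 in favor — approved.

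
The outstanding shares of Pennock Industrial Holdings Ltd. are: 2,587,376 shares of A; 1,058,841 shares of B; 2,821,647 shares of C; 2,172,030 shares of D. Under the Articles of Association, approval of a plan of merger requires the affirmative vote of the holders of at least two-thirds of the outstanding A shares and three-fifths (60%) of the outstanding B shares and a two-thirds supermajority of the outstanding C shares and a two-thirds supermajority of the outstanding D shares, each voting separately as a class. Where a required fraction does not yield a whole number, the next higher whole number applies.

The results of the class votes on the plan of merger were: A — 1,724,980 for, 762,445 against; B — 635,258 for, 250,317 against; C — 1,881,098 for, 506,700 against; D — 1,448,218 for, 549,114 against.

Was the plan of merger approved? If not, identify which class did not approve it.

A: 2/3 of 2587376 = 1724917.33, rounded up to 1724918; 1,724,918 required, 1,724,980 in favor — approved.
B: 3/5 of 1058841 = 635304.60, rounded up to 635305; 635,305 required, 635,258 in favor — not approved.
C: 2/3 of 2821647 = 1881098; 1,881,098 required, 1,881,098 in favor — approved.
D: 2/3 of 2172030 = 1448020; 1,448,020 required, 1,448,218 in favor — approved.

Not approved — the B shares did not give the required vote.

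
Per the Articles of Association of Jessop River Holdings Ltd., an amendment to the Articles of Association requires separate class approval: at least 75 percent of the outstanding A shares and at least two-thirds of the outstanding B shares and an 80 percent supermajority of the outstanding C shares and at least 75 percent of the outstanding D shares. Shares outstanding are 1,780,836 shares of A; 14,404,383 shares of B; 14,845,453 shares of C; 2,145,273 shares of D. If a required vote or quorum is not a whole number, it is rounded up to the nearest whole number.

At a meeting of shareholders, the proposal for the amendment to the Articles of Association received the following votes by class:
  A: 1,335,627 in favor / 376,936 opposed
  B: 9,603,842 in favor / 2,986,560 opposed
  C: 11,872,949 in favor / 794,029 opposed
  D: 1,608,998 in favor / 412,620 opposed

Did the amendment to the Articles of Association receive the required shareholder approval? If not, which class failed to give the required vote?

Not approved — the C shares did not give the required vote.

A: 3/4 of 1780836 = 1335627; 1,335,627 required, 1,335,627 in favor — approved.
B: 2/3 of 14404383 = 9602922; 9,602,922 required, 9,603,842 in favor — approved.
C: 4/5 of 14845453 = 11876362.40, rounded up to 11876363; 11,876,363 required, 11,872,949 in favor — not approved.
D: 3/4 of 2145273 = 1608954.75, rounded up to 1608955; 1,608,955 required, 1,608,998 in favor — approved.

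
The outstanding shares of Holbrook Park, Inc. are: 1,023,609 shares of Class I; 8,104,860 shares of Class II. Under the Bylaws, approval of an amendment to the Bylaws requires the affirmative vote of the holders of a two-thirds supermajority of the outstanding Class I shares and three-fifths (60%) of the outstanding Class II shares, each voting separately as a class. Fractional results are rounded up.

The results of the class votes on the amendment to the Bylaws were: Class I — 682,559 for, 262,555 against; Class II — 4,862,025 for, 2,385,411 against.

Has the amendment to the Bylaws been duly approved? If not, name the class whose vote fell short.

Not approved — the Class II shares did not give the required vote.

Class I: 2/3 of 1023609 = 682406; 682,406 required, 682,559 in favor — approved.
Class II: 3/5 of 8104860 = 4862916; 4,862,916 required, 4,862,025 in favor — not approved.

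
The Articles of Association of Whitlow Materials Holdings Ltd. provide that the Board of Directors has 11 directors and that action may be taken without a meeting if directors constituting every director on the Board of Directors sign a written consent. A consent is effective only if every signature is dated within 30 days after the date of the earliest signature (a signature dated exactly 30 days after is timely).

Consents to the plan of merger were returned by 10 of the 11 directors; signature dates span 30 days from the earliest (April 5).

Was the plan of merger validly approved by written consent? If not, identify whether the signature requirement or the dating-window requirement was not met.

Signatures required: every one of 11 — unanimous means all 11, so 11 needed; 10 signed. Insufficient.
Dating window: the latest signature is 30 days after the earliest; the limit is 30 days. Within the window.

Not effective — insufficient signatures.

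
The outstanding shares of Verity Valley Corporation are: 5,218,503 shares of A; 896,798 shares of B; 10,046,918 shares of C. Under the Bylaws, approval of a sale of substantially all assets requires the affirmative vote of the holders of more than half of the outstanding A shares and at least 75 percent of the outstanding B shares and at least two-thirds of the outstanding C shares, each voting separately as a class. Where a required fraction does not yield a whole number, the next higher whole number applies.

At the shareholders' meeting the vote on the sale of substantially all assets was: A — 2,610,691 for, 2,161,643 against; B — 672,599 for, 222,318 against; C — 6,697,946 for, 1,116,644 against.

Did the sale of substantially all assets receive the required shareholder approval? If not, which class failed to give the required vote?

A: a majority of 5218503 is 2609252; 2,609,252 required, 2,610,691 in favor — approved.
B: 3/4 of 896798 = 672598.50, rounded up to 672599; 672,599 required, 672,599 in favor — approved.
C: 2/3 of 10046918 = 6697945.33, rounded up to 6697946; 6,697,946 required, 6,697,946 in favor — approved.

Approved — every class gave the required vote.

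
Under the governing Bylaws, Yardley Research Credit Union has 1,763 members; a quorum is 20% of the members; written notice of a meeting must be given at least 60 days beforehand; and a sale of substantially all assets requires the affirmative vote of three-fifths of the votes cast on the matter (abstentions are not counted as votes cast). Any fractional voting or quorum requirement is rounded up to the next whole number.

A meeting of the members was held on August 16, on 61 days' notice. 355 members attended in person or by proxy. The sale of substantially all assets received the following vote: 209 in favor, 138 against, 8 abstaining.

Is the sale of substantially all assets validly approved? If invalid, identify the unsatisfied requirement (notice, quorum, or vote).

Notice: 61 days given; 60 required. Satisfied.
Quorum: 20% of 1,763 = 352.60, rounded up to 353; 355 present. Satisfied.
Vote: requires three-fifths of the votes cast (355 − 8 abstaining = 347); 3/5 of 347 = 208.20, rounded up to 209, so 209 needed; 209 in favor. Satisfied.

Valid — all requirements satisfied.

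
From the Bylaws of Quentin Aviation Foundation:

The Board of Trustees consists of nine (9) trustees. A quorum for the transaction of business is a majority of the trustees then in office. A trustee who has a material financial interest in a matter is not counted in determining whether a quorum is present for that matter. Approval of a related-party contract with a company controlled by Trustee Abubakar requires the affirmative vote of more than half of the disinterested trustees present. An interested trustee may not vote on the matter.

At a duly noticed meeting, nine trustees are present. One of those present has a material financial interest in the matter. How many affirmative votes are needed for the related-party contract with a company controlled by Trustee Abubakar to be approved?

5

The related-party contract with a company controlled by Trustee Abubakar requires a majority of the disinterested trustees present (9 − 1 = 8).
A majority of 8 is 5.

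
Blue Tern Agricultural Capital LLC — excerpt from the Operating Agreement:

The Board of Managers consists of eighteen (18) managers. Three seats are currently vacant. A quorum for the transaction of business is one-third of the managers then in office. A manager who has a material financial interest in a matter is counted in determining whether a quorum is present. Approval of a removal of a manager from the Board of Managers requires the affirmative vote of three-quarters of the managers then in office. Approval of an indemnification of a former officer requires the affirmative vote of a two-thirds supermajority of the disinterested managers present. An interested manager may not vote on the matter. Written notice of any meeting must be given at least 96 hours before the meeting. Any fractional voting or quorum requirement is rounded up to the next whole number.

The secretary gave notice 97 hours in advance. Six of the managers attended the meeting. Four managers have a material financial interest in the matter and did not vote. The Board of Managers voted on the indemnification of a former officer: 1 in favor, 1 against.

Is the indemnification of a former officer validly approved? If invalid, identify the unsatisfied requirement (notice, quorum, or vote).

Notice: 97 hours given; 96 required (97 ≥ 96). Satisfied.
Quorum: 6 present (interested managers count toward quorum); quorum is 5. Satisfied.
Vote: the indemnification of a former officer requires two-thirds of the disinterested managers present (6 − 4 = 2). 2/3 of 2 = 1.33, rounded up to 2, so 2 affirmative votes are needed; 1 voted in favor. Not satisfied.

Invalid — vote requirement not satisfied.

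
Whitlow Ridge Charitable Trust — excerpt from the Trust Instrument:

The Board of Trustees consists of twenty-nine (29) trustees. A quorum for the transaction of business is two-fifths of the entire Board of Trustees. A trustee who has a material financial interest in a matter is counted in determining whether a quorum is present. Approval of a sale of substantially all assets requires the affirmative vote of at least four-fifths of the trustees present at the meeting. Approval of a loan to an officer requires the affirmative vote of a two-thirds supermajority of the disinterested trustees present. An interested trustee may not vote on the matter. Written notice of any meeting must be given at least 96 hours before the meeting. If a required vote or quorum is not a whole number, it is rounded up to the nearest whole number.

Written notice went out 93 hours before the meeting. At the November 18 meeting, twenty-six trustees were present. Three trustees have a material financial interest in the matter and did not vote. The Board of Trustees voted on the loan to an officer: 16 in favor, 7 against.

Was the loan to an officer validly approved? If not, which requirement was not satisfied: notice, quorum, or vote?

Invalid — notice requirement not satisfied.

Notice: 93 hours given; 96 required (93 < 96). Not satisfied.
Quorum: 26 present (interested trustees count toward quorum); quorum is 12. Satisfied.
Vote: the loan to an officer requires two-thirds of the disinterested trustees present (26 − 3 = 23). 2/3 of 23 = 15.33, rounded up to 16, so 16 affirmative votes are needed; 16 voted in favor. Satisfied.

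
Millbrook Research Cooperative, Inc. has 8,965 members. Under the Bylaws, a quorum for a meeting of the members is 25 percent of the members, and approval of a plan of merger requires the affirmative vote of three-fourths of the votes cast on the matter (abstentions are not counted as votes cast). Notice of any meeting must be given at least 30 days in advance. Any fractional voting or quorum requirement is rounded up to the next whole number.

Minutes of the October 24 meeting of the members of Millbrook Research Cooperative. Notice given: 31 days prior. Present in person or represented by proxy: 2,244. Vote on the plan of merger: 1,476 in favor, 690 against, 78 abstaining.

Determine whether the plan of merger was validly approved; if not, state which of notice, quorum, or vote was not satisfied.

Invalid — vote requirement not satisfied.

Notice: 31 days given; 30 required. Satisfied.
Quorum: 25% of 8,965 = 2,241.25, rounded up to 2,242; 2,244 present. Satisfied.
Vote: requires three-fourths of the votes cast (2,244 − 78 abstaining = 2,166); 3/4 of 2166 = 1624.50, rounded up to 1625, so 1,625 needed; 1,476 in favor. Not satisfied.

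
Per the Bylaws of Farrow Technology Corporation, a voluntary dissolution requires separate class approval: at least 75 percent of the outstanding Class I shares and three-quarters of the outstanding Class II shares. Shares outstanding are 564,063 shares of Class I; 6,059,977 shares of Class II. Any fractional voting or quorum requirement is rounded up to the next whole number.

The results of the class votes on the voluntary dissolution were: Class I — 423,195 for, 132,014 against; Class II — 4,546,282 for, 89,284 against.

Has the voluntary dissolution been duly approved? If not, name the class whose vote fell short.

Class I: 3/4 of 564063 = 423047.25, rounded up to 423048; 423,048 required, 423,195 in favor — approved.
Class II: 3/4 of 6059977 = 4544982.75, rounded up to 4544983; 4,544,983 required, 4,546,282 in favor — approved.

Approved — every class gave the required vote.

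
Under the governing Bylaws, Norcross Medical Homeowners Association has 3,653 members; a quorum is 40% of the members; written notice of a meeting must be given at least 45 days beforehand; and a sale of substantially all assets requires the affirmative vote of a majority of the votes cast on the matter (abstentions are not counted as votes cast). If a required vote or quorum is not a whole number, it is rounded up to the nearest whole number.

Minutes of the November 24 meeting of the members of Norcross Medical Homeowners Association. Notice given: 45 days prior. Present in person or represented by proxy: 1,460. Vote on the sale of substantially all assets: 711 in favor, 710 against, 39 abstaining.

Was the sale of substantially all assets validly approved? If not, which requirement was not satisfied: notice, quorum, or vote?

Notice: 45 days given; 45 required. Satisfied.
Quorum: 40% of 3,653 = 1,461.20, rounded up to 1,462; 1,460 present. Not satisfied.
Vote: requires a majority of the votes cast (1,460 − 39 abstaining = 1,421); a majority of 1421 is 711, so 711 needed; 711 in favor. Satisfied.

Invalid — quorum requirement not satisfied.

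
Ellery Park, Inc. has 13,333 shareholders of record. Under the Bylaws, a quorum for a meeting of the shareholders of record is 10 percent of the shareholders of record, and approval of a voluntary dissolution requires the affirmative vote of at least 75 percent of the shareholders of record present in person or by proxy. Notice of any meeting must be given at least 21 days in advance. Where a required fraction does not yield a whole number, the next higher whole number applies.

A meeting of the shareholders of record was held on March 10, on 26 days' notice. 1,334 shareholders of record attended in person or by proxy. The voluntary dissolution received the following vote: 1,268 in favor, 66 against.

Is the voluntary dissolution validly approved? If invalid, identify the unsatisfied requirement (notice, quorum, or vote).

Notice: 26 days given; 21 required. Satisfied.
Quorum: 10% of 13,333 = 1,333.30, rounded up to 1,334; 1,334 present. Satisfied.
Vote: requires three-fourths of those present (1,334); 3/4 of 1334 = 1000.50, rounded up to 1001, so 1,001 needed; 1,268 in favor. Satisfied.

Valid — all requirements satisfied.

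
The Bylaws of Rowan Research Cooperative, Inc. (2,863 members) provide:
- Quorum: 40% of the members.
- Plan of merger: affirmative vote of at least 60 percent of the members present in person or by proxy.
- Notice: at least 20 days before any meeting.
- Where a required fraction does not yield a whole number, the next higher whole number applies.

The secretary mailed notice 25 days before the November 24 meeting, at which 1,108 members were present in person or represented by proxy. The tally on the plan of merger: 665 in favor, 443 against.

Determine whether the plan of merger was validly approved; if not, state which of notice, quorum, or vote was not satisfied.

Notice: 25 days given; 20 required. Satisfied.
Quorum: 40% of 2,863 = 1,145.20, rounded up to 1,146; 1,108 present. Not satisfied.
Vote: requires three-fifths of those present (1,108); 3/5 of 1108 = 664.80, rounded up to 665, so 665 needed; 665 in favor. Satisfied.

Invalid — quorum requirement not satisfied.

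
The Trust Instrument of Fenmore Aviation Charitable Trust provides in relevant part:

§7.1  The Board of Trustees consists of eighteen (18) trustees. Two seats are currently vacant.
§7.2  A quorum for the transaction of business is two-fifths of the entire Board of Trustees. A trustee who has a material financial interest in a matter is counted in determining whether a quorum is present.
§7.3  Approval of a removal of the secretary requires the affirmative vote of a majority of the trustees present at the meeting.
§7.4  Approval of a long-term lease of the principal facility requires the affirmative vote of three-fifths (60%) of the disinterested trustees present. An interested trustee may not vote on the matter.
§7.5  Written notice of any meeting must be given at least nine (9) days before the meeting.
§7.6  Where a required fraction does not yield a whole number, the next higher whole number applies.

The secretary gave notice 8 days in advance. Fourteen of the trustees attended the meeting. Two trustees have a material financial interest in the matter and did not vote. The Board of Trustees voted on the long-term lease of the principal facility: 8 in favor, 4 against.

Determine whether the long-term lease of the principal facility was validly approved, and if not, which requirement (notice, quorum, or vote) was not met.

Invalid — notice requirement not satisfied.

Notice: 8 days given; 9 required (8 < 9). Not satisfied.
Quorum: 14 present (interested trustees count toward quorum); quorum is 8. Satisfied.
Vote: the long-term lease of the principal facility requires three-fifths of the disinterested trustees present (14 − 2 = 12). 3/5 of 12 = 7.20, rounded up to 8, so 8 affirmative votes are needed; 8 voted in favor. Satisfied.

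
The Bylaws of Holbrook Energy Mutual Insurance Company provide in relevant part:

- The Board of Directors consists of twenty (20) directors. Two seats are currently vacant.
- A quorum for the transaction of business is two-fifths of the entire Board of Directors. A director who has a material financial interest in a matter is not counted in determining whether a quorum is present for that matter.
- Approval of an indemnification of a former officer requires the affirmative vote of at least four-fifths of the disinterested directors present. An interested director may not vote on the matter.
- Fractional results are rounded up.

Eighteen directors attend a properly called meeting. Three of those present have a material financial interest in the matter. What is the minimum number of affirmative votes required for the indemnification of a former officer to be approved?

The indemnification of a former officer requires four-fifths of the disinterested directors present (18 − 3 = 15).
4/5 of 15 = 12.

12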